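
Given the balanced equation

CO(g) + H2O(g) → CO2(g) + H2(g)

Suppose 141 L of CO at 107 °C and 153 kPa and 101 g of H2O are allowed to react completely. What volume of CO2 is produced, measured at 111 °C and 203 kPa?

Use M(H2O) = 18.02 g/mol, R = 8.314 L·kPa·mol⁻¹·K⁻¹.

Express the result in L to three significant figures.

88.2 L

n(CO) = PV/RT = (153 × 141) / (8.314 × 380.15) = 6.826 mol
n(H2O) = 101 / 18.02 = 5.605 mol
For 6.826 mol CO, stoichiometry requires (1/1) × 6.826 = 6.826 mol H2O; 5.605 mol is available, so H2O is limiting.
n(CO2) = (1/1) × 5.605 = 5.605 mol
V(CO2) = nRT/P = 5.605 × 8.314 × 384.15 / 203 = 88.18 L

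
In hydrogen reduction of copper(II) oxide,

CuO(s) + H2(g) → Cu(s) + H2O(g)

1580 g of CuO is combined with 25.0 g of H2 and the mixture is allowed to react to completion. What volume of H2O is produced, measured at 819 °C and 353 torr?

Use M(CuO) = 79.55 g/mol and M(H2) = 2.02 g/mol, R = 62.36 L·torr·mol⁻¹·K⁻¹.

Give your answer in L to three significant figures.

2390 L

n(CuO) = 1580 / 79.55 = 19.86 mol
n(H2) = 25.0 / 2.02 = 12.38 mol
For 19.86 mol CuO, stoichiometry requires (1/1) × 19.86 = 19.86 mol H2; 12.38 mol is available, so H2 is limiting.
n(H2O) = (1/1) × 12.38 = 12.38 mol
V(H2O) = nRT/P = 12.38 × 62.36 × 1092.15 / 353 = 2389 L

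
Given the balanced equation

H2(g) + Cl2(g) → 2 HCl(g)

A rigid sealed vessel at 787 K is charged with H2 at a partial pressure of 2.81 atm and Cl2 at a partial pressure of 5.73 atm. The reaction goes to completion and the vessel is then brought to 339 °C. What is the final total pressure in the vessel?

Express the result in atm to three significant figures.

6.64 atm

With V and T fixed, P_i ∝ n_i, so the mole ratios apply directly to partial pressures at 787 K.
P(Cl2) required for 2.81 atm of H2 = (1/1) × 2.81 = 2.810 atm; available 5.73 atm, so H2 is limiting.
P(Cl2) remaining = 5.73 − (1/1) × 2.81 = 2.920 atm
P(gaseous products) = (2)/1 × 2.81 = 5.620 atm
P_total at 787 K = 2.920 + 5.620 = 8.540 atm
Scaling to 339 °C: P = 8.540 × 612.15/787 = 6.643 atm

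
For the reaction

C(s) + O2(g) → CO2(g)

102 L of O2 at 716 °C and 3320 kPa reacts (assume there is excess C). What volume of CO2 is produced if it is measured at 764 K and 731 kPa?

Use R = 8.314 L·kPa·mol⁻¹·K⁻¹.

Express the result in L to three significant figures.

358 L

n(O2) = PV/RT = (3320 × 102) / (8.314 × 989.15) = 41.18 mol
n(CO2) = (1/1) × 41.18 = 41.18 mol
V = nRT/P = 41.18 × 8.314 × 764 / 731 = 357.8 L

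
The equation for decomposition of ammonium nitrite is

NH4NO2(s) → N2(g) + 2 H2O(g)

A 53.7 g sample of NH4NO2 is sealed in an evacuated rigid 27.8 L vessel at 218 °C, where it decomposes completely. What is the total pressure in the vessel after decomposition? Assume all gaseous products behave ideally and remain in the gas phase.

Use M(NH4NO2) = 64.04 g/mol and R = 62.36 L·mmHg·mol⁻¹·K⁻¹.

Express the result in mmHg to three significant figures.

n(NH4NO2) = 53.7 / 64.04 = 0.8385 mol
n(gas produced) = (3/1) × 0.8385 = 2.516 mol
P = nRT/V = 2.516 × 62.36 × 491.15 / 27.8 = 2772 mmHg

2770 mmHg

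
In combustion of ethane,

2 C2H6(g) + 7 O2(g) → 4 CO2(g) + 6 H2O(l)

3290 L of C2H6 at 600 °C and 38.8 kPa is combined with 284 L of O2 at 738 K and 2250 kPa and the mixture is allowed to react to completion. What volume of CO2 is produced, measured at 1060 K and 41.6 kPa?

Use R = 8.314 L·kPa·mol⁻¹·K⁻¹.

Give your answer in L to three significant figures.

7450 L

n(C2H6) = PV/RT = (38.8 × 3290) / (8.314 × 873.15) = 17.58 mol
n(O2) = PV/RT = (2250 × 284) / (8.314 × 738) = 104.1 mol
For 17.58 mol C2H6, stoichiometry requires (7/2) × 17.58 = 61.53 mol O2; 104.1 mol is available, so C2H6 is limiting.
n(CO2) = (4/2) × 17.58 = 35.16 mol
V(CO2) = nRT/P = 35.16 × 8.314 × 1060 / 41.6 = 7449 L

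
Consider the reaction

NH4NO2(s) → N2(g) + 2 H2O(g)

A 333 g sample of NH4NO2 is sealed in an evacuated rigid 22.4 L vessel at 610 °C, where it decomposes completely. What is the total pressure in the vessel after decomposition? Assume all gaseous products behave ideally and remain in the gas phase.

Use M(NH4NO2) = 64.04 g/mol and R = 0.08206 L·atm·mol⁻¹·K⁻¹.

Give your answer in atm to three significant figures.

50.5 atm

n(NH4NO2) = 333 / 64.04 = 5.200 mol
n(gas produced) = (3/1) × 5.200 = 15.60 mol
P = nRT/V = 15.60 × 0.08206 × 883.15 / 22.4 = 50.47 atm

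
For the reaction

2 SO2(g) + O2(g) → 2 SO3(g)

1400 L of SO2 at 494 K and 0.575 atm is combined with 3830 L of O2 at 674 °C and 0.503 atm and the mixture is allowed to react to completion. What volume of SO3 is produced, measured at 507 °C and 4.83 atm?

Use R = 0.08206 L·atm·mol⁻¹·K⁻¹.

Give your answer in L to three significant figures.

263 L

n(SO2) = PV/RT = (0.575 × 1400) / (0.08206 × 494) = 19.86 mol
n(O2) = PV/RT = (0.503 × 3830) / (0.08206 × 947.15) = 24.79 mol
For 19.86 mol SO2, stoichiometry requires (1/2) × 19.86 = 9.930 mol O2; 24.79 mol is available, so SO2 is limiting.
n(SO3) = (2/2) × 19.86 = 19.86 mol
V(SO3) = nRT/P = 19.86 × 0.08206 × 780.15 / 4.83 = 263.2 L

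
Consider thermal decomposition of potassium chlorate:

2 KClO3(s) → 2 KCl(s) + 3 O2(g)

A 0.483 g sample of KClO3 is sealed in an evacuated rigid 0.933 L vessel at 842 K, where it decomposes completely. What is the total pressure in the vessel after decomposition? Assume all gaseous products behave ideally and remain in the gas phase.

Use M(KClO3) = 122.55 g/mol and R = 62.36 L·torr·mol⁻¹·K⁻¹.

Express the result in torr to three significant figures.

n(KClO3) = 0.483 / 122.55 = 0.003941 mol
n(gas produced) = (3/2) × 0.003941 = 0.005912 mol
P = nRT/V = 0.005912 × 62.36 × 842 / 0.933 = 332.7 torr

333 torr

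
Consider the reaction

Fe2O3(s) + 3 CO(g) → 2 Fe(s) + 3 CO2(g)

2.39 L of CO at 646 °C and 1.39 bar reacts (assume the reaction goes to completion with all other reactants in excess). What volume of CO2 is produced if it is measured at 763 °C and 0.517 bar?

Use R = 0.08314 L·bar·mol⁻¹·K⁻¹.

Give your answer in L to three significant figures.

7.24 L

n(CO) = PV/RT = (1.39 × 2.39) / (0.08314 × 919.15) = 0.04347 mol
n(CO2) = (3/3) × 0.04347 = 0.04347 mol
V = nRT/P = 0.04347 × 0.08314 × 1036.15 / 0.517 = 7.243 L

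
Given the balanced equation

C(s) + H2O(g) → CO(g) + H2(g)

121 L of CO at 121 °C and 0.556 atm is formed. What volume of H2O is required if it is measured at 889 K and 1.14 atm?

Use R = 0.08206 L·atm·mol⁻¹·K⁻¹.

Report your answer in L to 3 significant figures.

n(CO) = PV/RT = (0.556 × 121) / (0.08206 × 394.15) = 2.080 mol
n(H2O) = (1/1) × 2.080 = 2.080 mol
V = nRT/P = 2.080 × 0.08206 × 889 / 1.14 = 133.1 L

133 L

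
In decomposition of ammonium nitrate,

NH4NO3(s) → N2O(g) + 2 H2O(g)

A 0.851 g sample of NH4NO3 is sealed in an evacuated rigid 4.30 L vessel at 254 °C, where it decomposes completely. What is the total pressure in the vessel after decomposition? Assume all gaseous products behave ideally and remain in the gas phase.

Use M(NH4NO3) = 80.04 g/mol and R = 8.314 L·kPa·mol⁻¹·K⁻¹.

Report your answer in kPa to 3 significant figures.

n(NH4NO3) = 0.851 / 80.04 = 0.01063 mol
n(gas produced) = (3/1) × 0.01063 = 0.03189 mol
P = nRT/V = 0.03189 × 8.314 × 527.15 / 4.30 = 32.50 kPa

32.5 kPa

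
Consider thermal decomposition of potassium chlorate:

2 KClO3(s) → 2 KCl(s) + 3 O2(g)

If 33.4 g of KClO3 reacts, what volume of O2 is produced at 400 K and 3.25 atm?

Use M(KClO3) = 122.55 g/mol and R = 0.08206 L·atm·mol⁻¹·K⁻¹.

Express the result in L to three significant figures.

4.13 L

n(KClO3) = 33.40 / 122.55 = 0.2725 mol
n(O2) = (3/2) × 0.2725 = 0.4088 mol
V = nRT/P = 0.4088 × 0.08206 × 400 / 3.25 = 4.129 L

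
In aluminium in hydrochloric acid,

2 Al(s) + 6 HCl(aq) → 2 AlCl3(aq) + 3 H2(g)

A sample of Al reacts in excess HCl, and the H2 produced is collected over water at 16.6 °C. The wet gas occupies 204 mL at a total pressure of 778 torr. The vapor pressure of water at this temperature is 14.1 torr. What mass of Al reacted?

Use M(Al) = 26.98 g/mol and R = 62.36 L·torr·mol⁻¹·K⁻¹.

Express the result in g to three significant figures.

P(H2) = 778 − 14.1 = 763.9 torr
n(H2) = PV/RT = (763.9 × 0.2040) / (62.36 × 289.75) = 0.008625 mol
n(Al) = (2/3) × 0.008625 = 0.005750 mol
m(Al) = 0.005750 × 26.98 = 0.1551 g

0.155 g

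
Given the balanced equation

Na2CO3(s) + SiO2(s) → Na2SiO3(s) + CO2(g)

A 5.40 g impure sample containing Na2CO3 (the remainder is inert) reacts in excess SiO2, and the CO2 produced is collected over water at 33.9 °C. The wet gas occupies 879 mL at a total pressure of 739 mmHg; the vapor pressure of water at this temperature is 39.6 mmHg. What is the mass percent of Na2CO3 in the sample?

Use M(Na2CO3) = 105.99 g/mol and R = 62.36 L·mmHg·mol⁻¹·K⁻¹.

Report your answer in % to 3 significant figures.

63.0 %

P(CO2) = 739 − 39.6 = 699.4 mmHg
n(CO2) = PV/RT = (699.4 × 0.8790) / (62.36 × 307.05) = 0.03211 mol
n(Na2CO3) = (1/1) × 0.03211 = 0.03211 mol
m(Na2CO3) = 0.03211 × 105.99 = 3.403 g
%Na2CO3 = 3.403 / 5.40 × 100 = 63.02%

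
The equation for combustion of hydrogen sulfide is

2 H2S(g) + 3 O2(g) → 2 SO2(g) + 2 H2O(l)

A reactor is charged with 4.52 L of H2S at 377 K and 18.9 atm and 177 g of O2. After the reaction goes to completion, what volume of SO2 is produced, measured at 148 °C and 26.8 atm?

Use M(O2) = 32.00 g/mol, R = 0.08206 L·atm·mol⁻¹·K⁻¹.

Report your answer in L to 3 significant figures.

3.56 L

n(H2S) = PV/RT = (18.9 × 4.52) / (0.08206 × 377) = 2.761 mol
n(O2) = 177 / 32.00 = 5.531 mol
For 2.761 mol H2S, stoichiometry requires (3/2) × 2.761 = 4.142 mol O2; 5.531 mol is available, so H2S is limiting.
n(SO2) = (2/2) × 2.761 = 2.761 mol
V(SO2) = nRT/P = 2.761 × 0.08206 × 421.15 / 26.8 = 3.560 L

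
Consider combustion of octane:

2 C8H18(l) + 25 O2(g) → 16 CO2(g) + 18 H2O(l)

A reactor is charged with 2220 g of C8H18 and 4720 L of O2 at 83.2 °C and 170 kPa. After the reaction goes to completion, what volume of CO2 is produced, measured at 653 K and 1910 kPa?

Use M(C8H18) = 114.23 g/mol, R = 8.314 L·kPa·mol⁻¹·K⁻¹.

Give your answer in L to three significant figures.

n(C8H18) = 2220 / 114.23 = 19.43 mol
n(O2) = PV/RT = (170 × 4720) / (8.314 × 356.35) = 270.8 mol
For 19.43 mol C8H18, stoichiometry requires (25/2) × 19.43 = 242.9 mol O2; 270.8 mol is available, so C8H18 is limiting.
n(CO2) = (16/2) × 19.43 = 155.4 mol
V(CO2) = nRT/P = 155.4 × 8.314 × 653 / 1910 = 441.7 L

442 L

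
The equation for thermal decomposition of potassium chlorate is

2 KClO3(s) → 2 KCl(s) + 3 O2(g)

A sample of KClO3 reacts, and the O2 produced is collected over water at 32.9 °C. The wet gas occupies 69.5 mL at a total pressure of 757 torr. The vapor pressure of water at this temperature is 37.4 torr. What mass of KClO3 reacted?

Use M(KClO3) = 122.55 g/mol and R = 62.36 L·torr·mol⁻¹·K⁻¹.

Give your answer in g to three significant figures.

0.214 g

P(O2) = 757 − 37.4 = 719.6 torr
n(O2) = PV/RT = (719.6 × 0.06950) / (62.36 × 306.05) = 0.002620 mol
n(KClO3) = (2/3) × 0.002620 = 0.001747 mol
m(KClO3) = 0.001747 × 122.55 = 0.2141 g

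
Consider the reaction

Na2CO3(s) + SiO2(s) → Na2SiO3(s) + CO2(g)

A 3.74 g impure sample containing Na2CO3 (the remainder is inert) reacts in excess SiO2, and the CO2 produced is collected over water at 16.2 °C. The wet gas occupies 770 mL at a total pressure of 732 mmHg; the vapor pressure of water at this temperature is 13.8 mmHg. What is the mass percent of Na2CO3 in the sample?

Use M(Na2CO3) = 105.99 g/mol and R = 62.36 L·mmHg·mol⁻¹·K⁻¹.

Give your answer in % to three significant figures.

86.9 %

P(CO2) = 732 − 13.8 = 718.2 mmHg
n(CO2) = PV/RT = (718.2 × 0.7700) / (62.36 × 289.35) = 0.03065 mol
n(Na2CO3) = (1/1) × 0.03065 = 0.03065 mol
m(Na2CO3) = 0.03065 × 105.99 = 3.249 g
%Na2CO3 = 3.249 / 3.74 × 100 = 86.87%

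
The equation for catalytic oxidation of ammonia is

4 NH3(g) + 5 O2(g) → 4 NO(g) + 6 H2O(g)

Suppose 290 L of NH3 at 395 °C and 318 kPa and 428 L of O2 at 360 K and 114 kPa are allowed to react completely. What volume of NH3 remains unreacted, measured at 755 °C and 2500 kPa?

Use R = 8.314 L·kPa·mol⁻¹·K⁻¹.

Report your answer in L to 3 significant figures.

12.2 L

n(NH3) = PV/RT = (318 × 290) / (8.314 × 668.15) = 16.60 mol
n(O2) = PV/RT = (114 × 428) / (8.314 × 360) = 16.30 mol
For 16.60 mol NH3, stoichiometry requires (5/4) × 16.60 = 20.75 mol O2; 16.30 mol is available, so O2 is limiting.
n(NH3) consumed = (4/5) × 16.30 = 13.04 mol; remaining = 16.60 − 13.04 = 3.560 mol
V(NH3) = nRT/P = 3.560 × 8.314 × 1028.15 / 2500 = 12.17 L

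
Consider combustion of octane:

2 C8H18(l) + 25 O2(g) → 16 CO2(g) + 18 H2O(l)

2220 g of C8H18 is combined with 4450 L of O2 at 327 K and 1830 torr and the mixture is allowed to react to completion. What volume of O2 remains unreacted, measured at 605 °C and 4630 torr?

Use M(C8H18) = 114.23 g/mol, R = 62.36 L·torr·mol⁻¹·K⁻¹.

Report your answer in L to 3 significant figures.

n(C8H18) = 2220 / 114.23 = 19.43 mol
n(O2) = PV/RT = (1830 × 4450) / (62.36 × 327) = 399.4 mol
For 19.43 mol C8H18, stoichiometry requires (25/2) × 19.43 = 242.9 mol O2; 399.4 mol is available, so C8H18 is limiting.
n(O2) consumed = (25/2) × 19.43 = 242.9 mol; remaining = 399.4 − 242.9 = 156.5 mol
V(O2) = nRT/P = 156.5 × 62.36 × 878.15 / 4630 = 1851 L

1850 L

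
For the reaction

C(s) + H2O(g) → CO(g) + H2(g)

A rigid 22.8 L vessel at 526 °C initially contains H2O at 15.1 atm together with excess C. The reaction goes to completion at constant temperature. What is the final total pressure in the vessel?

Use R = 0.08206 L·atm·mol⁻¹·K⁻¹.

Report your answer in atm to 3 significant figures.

30.2 atm

Since T and V are fixed, P_final/P_initial = n_final/n_initial = 2/1.
P_final = (2/1) × 15.1 = 30.20 atm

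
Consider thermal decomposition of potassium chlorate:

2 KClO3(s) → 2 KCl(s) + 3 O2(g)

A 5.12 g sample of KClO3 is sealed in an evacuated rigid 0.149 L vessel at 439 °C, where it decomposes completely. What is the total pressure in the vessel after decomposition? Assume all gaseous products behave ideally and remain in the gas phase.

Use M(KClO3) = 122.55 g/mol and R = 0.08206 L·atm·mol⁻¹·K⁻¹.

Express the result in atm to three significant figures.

24.6 atm

n(KClO3) = 5.12 / 122.55 = 0.04178 mol
n(gas produced) = (3/2) × 0.04178 = 0.06267 mol
P = nRT/V = 0.06267 × 0.08206 × 712.15 / 0.149 = 24.58 atm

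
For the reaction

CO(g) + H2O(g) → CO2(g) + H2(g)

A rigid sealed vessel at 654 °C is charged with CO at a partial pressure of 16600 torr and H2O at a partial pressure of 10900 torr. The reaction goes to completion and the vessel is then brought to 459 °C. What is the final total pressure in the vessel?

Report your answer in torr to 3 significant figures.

21700 torr

With V and T fixed, P_i ∝ n_i, so the mole ratios apply directly to partial pressures at 654 °C.
P(H2O) required for 16600 torr of CO = (1/1) × 16600 = 16600 torr; available 10900 torr, so H2O is limiting.
P(CO) remaining = 16600 − (1/1) × 10900 = 5700 torr
P(gaseous products) = (1+1)/1 × 10900 = 21800 torr
P_total at 654 °C = 5700 + 21800 = 27500 torr
Scaling to 459 °C: P = 27500 × 732.15/927.15 = 21720 torr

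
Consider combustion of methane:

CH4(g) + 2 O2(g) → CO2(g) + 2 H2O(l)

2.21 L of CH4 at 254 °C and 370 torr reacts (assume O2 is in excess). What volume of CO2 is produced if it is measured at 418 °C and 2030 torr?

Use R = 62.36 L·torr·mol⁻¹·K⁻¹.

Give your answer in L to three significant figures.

n(CH4) = PV/RT = (370 × 2.21) / (62.36 × 527.15) = 0.02487 mol
n(CO2) = (1/1) × 0.02487 = 0.02487 mol
V = nRT/P = 0.02487 × 62.36 × 691.15 / 2030 = 0.5280 L

0.528 L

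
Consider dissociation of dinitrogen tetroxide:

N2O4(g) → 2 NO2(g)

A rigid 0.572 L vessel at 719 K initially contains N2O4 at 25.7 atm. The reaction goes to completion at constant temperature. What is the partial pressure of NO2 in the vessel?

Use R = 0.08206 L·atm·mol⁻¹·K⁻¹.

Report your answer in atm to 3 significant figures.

n(N2O4)₀ = PV/RT = (25.7 × 0.572) / (0.08206 × 719) = 0.2492 mol
n(NO2) = (2/1) × 0.2492 = 0.4984 mol
P(NO2) = nRT/V = 0.4984 × 0.08206 × 719 / 0.572 = 51.41 atm

51.4 atm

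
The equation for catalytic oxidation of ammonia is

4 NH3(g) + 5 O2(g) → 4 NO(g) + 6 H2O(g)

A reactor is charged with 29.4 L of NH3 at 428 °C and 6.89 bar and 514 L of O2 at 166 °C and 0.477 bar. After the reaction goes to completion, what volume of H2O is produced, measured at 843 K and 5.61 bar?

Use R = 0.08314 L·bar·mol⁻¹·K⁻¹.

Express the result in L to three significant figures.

n(NH3) = PV/RT = (6.89 × 29.4) / (0.08314 × 701.15) = 3.475 mol
n(O2) = PV/RT = (0.477 × 514) / (0.08314 × 439.15) = 6.715 mol
For 3.475 mol NH3, stoichiometry requires (5/4) × 3.475 = 4.344 mol O2; 6.715 mol is available, so NH3 is limiting.
n(H2O) = (6/4) × 3.475 = 5.213 mol
V(H2O) = nRT/P = 5.213 × 0.08314 × 843 / 5.61 = 65.13 L

65.1 L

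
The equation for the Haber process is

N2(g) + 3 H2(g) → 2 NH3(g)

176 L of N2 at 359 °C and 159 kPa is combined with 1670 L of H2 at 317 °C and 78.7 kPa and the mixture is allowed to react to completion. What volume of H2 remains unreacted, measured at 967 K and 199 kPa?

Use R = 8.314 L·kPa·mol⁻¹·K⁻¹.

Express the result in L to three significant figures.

n(N2) = PV/RT = (159 × 176) / (8.314 × 632.15) = 5.325 mol
n(H2) = PV/RT = (78.7 × 1670) / (8.314 × 590.15) = 26.79 mol
For 5.325 mol N2, stoichiometry requires (3/1) × 5.325 = 15.98 mol H2; 26.79 mol is available, so N2 is limiting.
n(H2) consumed = (3/1) × 5.325 = 15.98 mol; remaining = 26.79 − 15.98 = 10.81 mol
V(H2) = nRT/P = 10.81 × 8.314 × 967 / 199 = 436.7 L

437 L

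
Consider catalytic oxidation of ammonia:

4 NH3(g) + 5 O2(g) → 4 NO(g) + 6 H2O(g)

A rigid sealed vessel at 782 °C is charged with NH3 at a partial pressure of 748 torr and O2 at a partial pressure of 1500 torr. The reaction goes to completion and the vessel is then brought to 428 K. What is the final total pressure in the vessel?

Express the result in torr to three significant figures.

988 torr

Because the vessel is rigid and T is held at 782 °C, work the stoichiometry in partial pressures (P_i = n_iRT/V).
P(O2) required for 748 torr of NH3 = (5/4) × 748 = 935.0 torr; available 1500 torr, so NH3 is limiting.
P(O2) remaining = 1500 − (5/4) × 748 = 565.0 torr
P(gaseous products) = (4+6)/4 × 748 = 1870 torr
P_total at 782 °C = 565.0 + 1870 = 2435 torr
Scaling to 428 K: P = 2435 × 428/1055.15 = 987.7 torr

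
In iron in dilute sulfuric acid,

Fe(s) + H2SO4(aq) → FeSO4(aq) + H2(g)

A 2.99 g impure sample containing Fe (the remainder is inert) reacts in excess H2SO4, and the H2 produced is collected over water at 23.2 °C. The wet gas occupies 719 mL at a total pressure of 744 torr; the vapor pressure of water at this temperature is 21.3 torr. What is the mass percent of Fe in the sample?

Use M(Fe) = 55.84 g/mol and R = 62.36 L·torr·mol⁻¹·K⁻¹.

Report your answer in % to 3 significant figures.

P(H2) = 744 − 21.3 = 722.7 torr
n(H2) = PV/RT = (722.7 × 0.7190) / (62.36 × 296.35) = 0.02812 mol
n(Fe) = (1/1) × 0.02812 = 0.02812 mol
m(Fe) = 0.02812 × 55.84 = 1.570 g
%Fe = 1.570 / 2.99 × 100 = 52.51%

52.5 %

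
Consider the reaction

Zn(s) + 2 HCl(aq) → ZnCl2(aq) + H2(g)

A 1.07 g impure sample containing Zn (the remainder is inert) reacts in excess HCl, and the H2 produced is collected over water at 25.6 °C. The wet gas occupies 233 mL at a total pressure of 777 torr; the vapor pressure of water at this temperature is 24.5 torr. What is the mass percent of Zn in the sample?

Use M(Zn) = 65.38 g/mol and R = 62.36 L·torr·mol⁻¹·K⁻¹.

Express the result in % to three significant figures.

P(H2) = 777 − 24.5 = 752.5 torr
n(H2) = PV/RT = (752.5 × 0.2330) / (62.36 × 298.75) = 0.009411 mol
n(Zn) = (1/1) × 0.009411 = 0.009411 mol
m(Zn) = 0.009411 × 65.38 = 0.6153 g
%Zn = 0.6153 / 1.07 × 100 = 57.50%

57.5 %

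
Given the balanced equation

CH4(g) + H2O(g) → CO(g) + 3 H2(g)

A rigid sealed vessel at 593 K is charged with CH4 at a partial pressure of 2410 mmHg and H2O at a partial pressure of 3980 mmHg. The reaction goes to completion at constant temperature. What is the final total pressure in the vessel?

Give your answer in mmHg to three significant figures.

11200 mmHg

With V and T fixed, P_i ∝ n_i, so the mole ratios apply directly to partial pressures at 593 K.
P(H2O) required for 2410 mmHg of CH4 = (1/1) × 2410 = 2410 mmHg; available 3980 mmHg, so CH4 is limiting.
P(H2O) remaining = 3980 − (1/1) × 2410 = 1570 mmHg
P(gaseous products) = (1+3)/1 × 2410 = 9640 mmHg
P_total at 593 K = 1570 + 9640 = 11210 mmHg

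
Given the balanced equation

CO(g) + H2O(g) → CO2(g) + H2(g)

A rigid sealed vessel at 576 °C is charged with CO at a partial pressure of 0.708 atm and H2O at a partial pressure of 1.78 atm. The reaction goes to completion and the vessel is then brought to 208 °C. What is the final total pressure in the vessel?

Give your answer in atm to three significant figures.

1.41 atm

With V and T fixed, P_i ∝ n_i, so the mole ratios apply directly to partial pressures at 576 °C.
P(H2O) required for 0.708 atm of CO = (1/1) × 0.708 = 0.7080 atm; available 1.78 atm, so CO is limiting.
P(H2O) remaining = 1.78 − (1/1) × 0.708 = 1.072 atm
P(gaseous products) = (1+1)/1 × 0.708 = 1.416 atm
P_total at 576 °C = 1.072 + 1.416 = 2.488 atm
Scaling to 208 °C: P = 2.488 × 481.15/849.15 = 1.410 atm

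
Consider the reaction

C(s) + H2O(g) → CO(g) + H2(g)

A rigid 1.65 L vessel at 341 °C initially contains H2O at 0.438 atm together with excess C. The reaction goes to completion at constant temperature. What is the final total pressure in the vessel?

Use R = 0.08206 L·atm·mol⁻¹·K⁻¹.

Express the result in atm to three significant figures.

At constant T and V, P ∝ n(gas): 1 mol gas → 2 mol gas.
P_final = (2/1) × 0.438 = 0.8760 atm

0.876 atm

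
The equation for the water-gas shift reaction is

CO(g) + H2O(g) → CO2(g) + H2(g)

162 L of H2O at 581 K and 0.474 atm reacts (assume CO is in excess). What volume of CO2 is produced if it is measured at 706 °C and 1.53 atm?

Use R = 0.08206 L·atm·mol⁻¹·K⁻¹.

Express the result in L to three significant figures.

84.6 L

n(H2O) = PV/RT = (0.474 × 162) / (0.08206 × 581) = 1.611 mol
n(CO2) = (1/1) × 1.611 = 1.611 mol
V = nRT/P = 1.611 × 0.08206 × 979.15 / 1.53 = 84.60 L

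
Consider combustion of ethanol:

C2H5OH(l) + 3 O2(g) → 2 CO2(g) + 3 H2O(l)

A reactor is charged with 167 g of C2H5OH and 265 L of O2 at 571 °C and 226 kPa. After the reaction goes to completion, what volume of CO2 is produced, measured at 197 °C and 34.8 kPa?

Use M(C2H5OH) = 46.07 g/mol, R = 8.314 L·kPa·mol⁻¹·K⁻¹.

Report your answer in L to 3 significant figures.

639 L

n(C2H5OH) = 167 / 46.07 = 3.625 mol
n(O2) = PV/RT = (226 × 265) / (8.314 × 844.15) = 8.533 mol
For 3.625 mol C2H5OH, stoichiometry requires (3/1) × 3.625 = 10.88 mol O2; 8.533 mol is available, so O2 is limiting.
n(CO2) = (2/3) × 8.533 = 5.689 mol
V(CO2) = nRT/P = 5.689 × 8.314 × 470.15 / 34.8 = 639.0 L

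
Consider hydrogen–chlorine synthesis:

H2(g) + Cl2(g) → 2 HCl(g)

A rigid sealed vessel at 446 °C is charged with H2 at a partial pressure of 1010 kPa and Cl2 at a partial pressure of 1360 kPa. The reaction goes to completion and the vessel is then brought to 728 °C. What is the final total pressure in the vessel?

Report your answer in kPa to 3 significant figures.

3300 kPa

At constant V, partial pressures at 446 °C are proportional to moles, so apply stoichiometry directly to pressures.
P(Cl2) required for 1010 kPa of H2 = (1/1) × 1010 = 1010 kPa; available 1360 kPa, so H2 is limiting.
P(Cl2) remaining = 1360 − (1/1) × 1010 = 350.0 kPa
P(gaseous products) = (2)/1 × 1010 = 2020 kPa
P_total at 446 °C = 350.0 + 2020 = 2370 kPa
Scaling to 728 °C: P = 2370 × 1001.15/719.15 = 3299 kPa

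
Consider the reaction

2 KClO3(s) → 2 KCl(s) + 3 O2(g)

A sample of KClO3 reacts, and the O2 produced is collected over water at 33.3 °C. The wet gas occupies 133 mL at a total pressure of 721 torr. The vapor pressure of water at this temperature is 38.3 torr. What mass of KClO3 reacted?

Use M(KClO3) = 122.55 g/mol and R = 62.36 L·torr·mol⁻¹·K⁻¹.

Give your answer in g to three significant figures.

P(O2) = 721 − 38.3 = 682.7 torr
n(O2) = PV/RT = (682.7 × 0.1330) / (62.36 × 306.45) = 0.004751 mol
n(KClO3) = (2/3) × 0.004751 = 0.003167 mol
m(KClO3) = 0.003167 × 122.55 = 0.3881 g

0.388 g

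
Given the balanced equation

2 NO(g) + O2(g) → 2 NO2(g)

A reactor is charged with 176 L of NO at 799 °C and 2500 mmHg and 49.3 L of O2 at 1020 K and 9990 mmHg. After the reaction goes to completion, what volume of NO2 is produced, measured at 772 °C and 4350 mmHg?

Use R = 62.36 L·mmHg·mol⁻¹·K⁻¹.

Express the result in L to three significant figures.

n(NO) = PV/RT = (2500 × 176) / (62.36 × 1072.15) = 6.581 mol
n(O2) = PV/RT = (9990 × 49.3) / (62.36 × 1020) = 7.743 mol
For 6.581 mol NO, stoichiometry requires (1/2) × 6.581 = 3.291 mol O2; 7.743 mol is available, so NO is limiting.
n(NO2) = (2/2) × 6.581 = 6.581 mol
V(NO2) = nRT/P = 6.581 × 62.36 × 1045.15 / 4350 = 98.60 L

98.6 L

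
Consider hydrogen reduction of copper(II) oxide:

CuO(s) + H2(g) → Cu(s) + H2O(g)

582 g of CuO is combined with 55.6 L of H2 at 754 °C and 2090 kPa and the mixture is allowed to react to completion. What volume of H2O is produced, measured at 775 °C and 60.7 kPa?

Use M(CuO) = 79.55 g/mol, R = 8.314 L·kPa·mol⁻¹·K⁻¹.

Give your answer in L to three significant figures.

n(CuO) = 582 / 79.55 = 7.316 mol
n(H2) = PV/RT = (2090 × 55.6) / (8.314 × 1027.15) = 13.61 mol
For 7.316 mol CuO, stoichiometry requires (1/1) × 7.316 = 7.316 mol H2; 13.61 mol is available, so CuO is limiting.
n(H2O) = (1/1) × 7.316 = 7.316 mol
V(H2O) = nRT/P = 7.316 × 8.314 × 1048.15 / 60.7 = 1050 L

1050 L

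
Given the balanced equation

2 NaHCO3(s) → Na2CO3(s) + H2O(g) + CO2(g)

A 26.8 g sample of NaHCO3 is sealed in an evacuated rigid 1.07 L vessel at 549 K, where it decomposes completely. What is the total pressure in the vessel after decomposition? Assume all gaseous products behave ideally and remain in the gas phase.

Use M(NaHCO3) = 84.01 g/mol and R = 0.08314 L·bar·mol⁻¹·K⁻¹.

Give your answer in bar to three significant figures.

n(NaHCO3) = 26.8 / 84.01 = 0.3190 mol
n(gas produced) = (2/2) × 0.3190 = 0.3190 mol
P = nRT/V = 0.3190 × 0.08314 × 549 / 1.07 = 13.61 bar

13.6 bar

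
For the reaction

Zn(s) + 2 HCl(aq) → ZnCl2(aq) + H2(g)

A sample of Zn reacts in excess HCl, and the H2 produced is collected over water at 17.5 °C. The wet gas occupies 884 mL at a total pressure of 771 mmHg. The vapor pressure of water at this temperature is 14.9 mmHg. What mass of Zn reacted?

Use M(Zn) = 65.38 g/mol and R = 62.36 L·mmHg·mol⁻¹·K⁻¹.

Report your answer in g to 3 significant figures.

P(H2) = 771 − 14.9 = 756.1 mmHg
n(H2) = PV/RT = (756.1 × 0.8840) / (62.36 × 290.65) = 0.03688 mol
n(Zn) = (1/1) × 0.03688 = 0.03688 mol
m(Zn) = 0.03688 × 65.38 = 2.411 g

2.41 g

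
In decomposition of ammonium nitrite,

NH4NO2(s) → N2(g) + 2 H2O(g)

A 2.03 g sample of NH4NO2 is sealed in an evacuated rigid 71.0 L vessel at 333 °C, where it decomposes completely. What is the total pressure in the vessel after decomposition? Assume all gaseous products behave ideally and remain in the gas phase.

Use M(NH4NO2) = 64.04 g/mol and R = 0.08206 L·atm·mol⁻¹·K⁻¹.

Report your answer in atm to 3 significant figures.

0.0666 atm

n(NH4NO2) = 2.03 / 64.04 = 0.03170 mol
n(gas produced) = (3/1) × 0.03170 = 0.09510 mol
P = nRT/V = 0.09510 × 0.08206 × 606.15 / 71.0 = 0.06662 atm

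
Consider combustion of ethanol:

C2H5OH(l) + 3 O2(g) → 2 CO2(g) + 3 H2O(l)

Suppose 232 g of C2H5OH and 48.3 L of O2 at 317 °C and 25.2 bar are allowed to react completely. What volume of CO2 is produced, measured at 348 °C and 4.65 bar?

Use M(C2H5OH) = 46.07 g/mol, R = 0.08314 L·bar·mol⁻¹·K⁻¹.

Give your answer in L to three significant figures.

112 L

n(C2H5OH) = 232 / 46.07 = 5.036 mol
n(O2) = PV/RT = (25.2 × 48.3) / (0.08314 × 590.15) = 24.81 mol
For 5.036 mol C2H5OH, stoichiometry requires (3/1) × 5.036 = 15.11 mol O2; 24.81 mol is available, so C2H5OH is limiting.
n(CO2) = (2/1) × 5.036 = 10.07 mol
V(CO2) = nRT/P = 10.07 × 0.08314 × 621.15 / 4.65 = 111.8 L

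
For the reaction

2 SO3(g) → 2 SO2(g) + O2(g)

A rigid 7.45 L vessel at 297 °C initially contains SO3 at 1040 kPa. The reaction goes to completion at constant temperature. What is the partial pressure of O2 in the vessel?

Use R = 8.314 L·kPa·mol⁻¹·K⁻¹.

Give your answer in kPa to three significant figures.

n(SO3)₀ = PV/RT = (1040 × 7.45) / (8.314 × 570.15) = 1.635 mol
n(O2) = (1/2) × 1.635 = 0.8175 mol
P(O2) = nRT/V = 0.8175 × 8.314 × 570.15 / 7.45 = 520.2 kPa

520 kPa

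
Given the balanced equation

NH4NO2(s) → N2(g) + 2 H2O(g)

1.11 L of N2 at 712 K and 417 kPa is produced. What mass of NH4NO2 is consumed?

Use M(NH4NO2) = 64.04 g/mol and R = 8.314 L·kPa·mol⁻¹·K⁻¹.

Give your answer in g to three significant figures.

5.01 g

n(N2) = PV/RT = (417 × 1.11) / (8.314 × 712) = 0.07819 mol
n(NH4NO2) = (1/1) × 0.07819 = 0.07819 mol
m(NH4NO2) = 0.07819 × 64.04 = 5.007 g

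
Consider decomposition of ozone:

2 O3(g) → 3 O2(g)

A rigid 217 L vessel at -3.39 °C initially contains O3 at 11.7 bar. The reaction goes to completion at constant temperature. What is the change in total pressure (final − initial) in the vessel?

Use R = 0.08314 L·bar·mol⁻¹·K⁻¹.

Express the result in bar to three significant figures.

5.85 bar

At constant T and V, P ∝ n(gas): 2 mol gas → 3 mol gas.
P_final = (3/2) × 11.7 = 17.55 bar; ΔP = 17.55 − 11.7 = 5.850 bar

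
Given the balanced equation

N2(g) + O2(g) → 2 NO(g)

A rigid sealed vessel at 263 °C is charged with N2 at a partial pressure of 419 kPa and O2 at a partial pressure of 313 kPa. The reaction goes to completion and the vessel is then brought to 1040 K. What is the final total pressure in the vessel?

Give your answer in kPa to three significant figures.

1420 kPa

With V and T fixed, P_i ∝ n_i, so the mole ratios apply directly to partial pressures at 263 °C.
P(O2) required for 419 kPa of N2 = (1/1) × 419 = 419.0 kPa; available 313 kPa, so O2 is limiting.
P(N2) remaining = 419 − (1/1) × 313 = 106.0 kPa
P(gaseous products) = (2)/1 × 313 = 626.0 kPa
P_total at 263 °C = 106.0 + 626.0 = 732.0 kPa
Scaling to 1040 K: P = 732.0 × 1040/536.15 = 1420 kPa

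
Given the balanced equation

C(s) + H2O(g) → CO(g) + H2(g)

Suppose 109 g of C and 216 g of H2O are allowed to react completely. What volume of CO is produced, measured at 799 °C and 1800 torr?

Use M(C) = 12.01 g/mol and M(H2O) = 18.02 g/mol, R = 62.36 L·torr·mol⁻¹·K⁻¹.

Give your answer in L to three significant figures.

337 L

n(C) = 109 / 12.01 = 9.076 mol
n(H2O) = 216 / 18.02 = 11.99 mol
For 9.076 mol C, stoichiometry requires (1/1) × 9.076 = 9.076 mol H2O; 11.99 mol is available, so C is limiting.
n(CO) = (1/1) × 9.076 = 9.076 mol
V(CO) = nRT/P = 9.076 × 62.36 × 1072.15 / 1800 = 337.1 L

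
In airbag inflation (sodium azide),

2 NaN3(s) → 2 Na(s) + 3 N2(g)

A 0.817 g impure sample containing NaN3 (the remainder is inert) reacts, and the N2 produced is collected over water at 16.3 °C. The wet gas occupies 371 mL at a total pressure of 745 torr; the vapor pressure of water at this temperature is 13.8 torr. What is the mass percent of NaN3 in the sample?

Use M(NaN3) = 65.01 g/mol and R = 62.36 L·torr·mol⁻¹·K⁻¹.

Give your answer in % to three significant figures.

79.7 %

P(N2) = 745 − 13.8 = 731.2 torr
n(N2) = PV/RT = (731.2 × 0.3710) / (62.36 × 289.45) = 0.01503 mol
n(NaN3) = (2/3) × 0.01503 = 0.01002 mol
m(NaN3) = 0.01002 × 65.01 = 0.6514 g
%NaN3 = 0.6514 / 0.817 × 100 = 79.73%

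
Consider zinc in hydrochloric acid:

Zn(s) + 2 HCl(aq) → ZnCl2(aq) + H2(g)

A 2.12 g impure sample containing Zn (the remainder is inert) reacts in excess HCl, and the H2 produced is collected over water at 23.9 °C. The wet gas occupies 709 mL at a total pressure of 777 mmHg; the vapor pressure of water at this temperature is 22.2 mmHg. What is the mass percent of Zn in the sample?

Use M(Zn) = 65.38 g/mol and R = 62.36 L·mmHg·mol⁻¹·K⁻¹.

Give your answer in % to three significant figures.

P(H2) = 777 − 22.2 = 754.8 mmHg
n(H2) = PV/RT = (754.8 × 0.7090) / (62.36 × 297.05) = 0.02889 mol
n(Zn) = (1/1) × 0.02889 = 0.02889 mol
m(Zn) = 0.02889 × 65.38 = 1.889 g
%Zn = 1.889 / 2.12 × 100 = 89.10%

89.1 %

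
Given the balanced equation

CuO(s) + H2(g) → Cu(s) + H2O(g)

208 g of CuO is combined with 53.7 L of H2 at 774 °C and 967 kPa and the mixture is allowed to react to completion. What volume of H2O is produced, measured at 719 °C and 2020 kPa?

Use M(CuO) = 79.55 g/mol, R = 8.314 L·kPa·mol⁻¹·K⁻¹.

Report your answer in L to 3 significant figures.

10.7 L

n(CuO) = 208 / 79.55 = 2.615 mol
n(H2) = PV/RT = (967 × 53.7) / (8.314 × 1047.15) = 5.965 mol
For 2.615 mol CuO, stoichiometry requires (1/1) × 2.615 = 2.615 mol H2; 5.965 mol is available, so CuO is limiting.
n(H2O) = (1/1) × 2.615 = 2.615 mol
V(H2O) = nRT/P = 2.615 × 8.314 × 992.15 / 2020 = 10.68 L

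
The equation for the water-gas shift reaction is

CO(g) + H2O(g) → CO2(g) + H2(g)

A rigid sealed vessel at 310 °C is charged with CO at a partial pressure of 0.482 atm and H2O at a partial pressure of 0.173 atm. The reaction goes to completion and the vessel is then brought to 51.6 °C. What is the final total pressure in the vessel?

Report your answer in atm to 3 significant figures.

At constant V, partial pressures at 310 °C are proportional to moles, so apply stoichiometry directly to pressures.
P(H2O) required for 0.482 atm of CO = (1/1) × 0.482 = 0.4820 atm; available 0.173 atm, so H2O is limiting.
P(CO) remaining = 0.482 − (1/1) × 0.173 = 0.3090 atm
P(gaseous products) = (1+1)/1 × 0.173 = 0.3460 atm
P_total at 310 °C = 0.3090 + 0.3460 = 0.6550 atm
Scaling to 51.6 °C: P = 0.6550 × 324.75/583.15 = 0.3648 atm

0.365 atm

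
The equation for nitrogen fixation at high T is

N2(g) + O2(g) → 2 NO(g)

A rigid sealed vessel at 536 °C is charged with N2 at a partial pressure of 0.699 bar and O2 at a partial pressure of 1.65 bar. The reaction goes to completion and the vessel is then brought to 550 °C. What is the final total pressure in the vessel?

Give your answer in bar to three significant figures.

2.39 bar

At constant V, partial pressures at 536 °C are proportional to moles, so apply stoichiometry directly to pressures.
P(O2) required for 0.699 bar of N2 = (1/1) × 0.699 = 0.6990 bar; available 1.65 bar, so N2 is limiting.
P(O2) remaining = 1.65 − (1/1) × 0.699 = 0.9510 bar
P(gaseous products) = (2)/1 × 0.699 = 1.398 bar
P_total at 536 °C = 0.9510 + 1.398 = 2.349 bar
Scaling to 550 °C: P = 2.349 × 823.15/809.15 = 2.390 bar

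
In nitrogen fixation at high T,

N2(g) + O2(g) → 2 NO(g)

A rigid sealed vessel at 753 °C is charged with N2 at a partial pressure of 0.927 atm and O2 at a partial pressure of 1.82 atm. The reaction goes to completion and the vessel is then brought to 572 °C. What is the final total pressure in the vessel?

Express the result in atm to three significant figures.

Because the vessel is rigid and T is held at 753 °C, work the stoichiometry in partial pressures (P_i = n_iRT/V).
P(O2) required for 0.927 atm of N2 = (1/1) × 0.927 = 0.9270 atm; available 1.82 atm, so N2 is limiting.
P(O2) remaining = 1.82 − (1/1) × 0.927 = 0.8930 atm
P(gaseous products) = (2)/1 × 0.927 = 1.854 atm
P_total at 753 °C = 0.8930 + 1.854 = 2.747 atm
Scaling to 572 °C: P = 2.747 × 845.15/1026.15 = 2.262 atm

2.26 atm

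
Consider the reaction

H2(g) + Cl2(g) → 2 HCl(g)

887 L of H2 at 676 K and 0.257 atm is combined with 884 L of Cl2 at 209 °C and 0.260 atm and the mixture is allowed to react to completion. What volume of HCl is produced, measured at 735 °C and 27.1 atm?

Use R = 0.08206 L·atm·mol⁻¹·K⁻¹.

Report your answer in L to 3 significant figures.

n(H2) = PV/RT = (0.257 × 887) / (0.08206 × 676) = 4.109 mol
n(Cl2) = PV/RT = (0.260 × 884) / (0.08206 × 482.15) = 5.809 mol
For 4.109 mol H2, stoichiometry requires (1/1) × 4.109 = 4.109 mol Cl2; 5.809 mol is available, so H2 is limiting.
n(HCl) = (2/1) × 4.109 = 8.218 mol
V(HCl) = nRT/P = 8.218 × 0.08206 × 1008.15 / 27.1 = 25.09 L

25.1 L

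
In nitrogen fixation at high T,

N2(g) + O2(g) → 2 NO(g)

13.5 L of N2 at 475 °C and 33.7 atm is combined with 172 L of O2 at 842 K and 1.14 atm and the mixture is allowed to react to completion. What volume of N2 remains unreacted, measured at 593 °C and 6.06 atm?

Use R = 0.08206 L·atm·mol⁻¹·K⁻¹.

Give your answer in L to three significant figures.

n(N2) = PV/RT = (33.7 × 13.5) / (0.08206 × 748.15) = 7.410 mol
n(O2) = PV/RT = (1.14 × 172) / (0.08206 × 842) = 2.838 mol
For 7.410 mol N2, stoichiometry requires (1/1) × 7.410 = 7.410 mol O2; 2.838 mol is available, so O2 is limiting.
n(N2) consumed = (1/1) × 2.838 = 2.838 mol; remaining = 7.410 − 2.838 = 4.572 mol
V(N2) = nRT/P = 4.572 × 0.08206 × 866.15 / 6.06 = 53.62 L

53.6 L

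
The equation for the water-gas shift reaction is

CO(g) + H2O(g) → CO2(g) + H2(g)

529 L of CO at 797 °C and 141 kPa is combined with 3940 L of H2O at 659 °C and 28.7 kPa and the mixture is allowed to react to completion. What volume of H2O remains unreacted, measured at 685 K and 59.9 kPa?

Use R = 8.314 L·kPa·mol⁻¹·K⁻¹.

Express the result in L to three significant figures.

n(CO) = PV/RT = (141 × 529) / (8.314 × 1070.15) = 8.383 mol
n(H2O) = PV/RT = (28.7 × 3940) / (8.314 × 932.15) = 14.59 mol
For 8.383 mol CO, stoichiometry requires (1/1) × 8.383 = 8.383 mol H2O; 14.59 mol is available, so CO is limiting.
n(H2O) consumed = (1/1) × 8.383 = 8.383 mol; remaining = 14.59 − 8.383 = 6.207 mol
V(H2O) = nRT/P = 6.207 × 8.314 × 685 / 59.9 = 590.1 L

590 L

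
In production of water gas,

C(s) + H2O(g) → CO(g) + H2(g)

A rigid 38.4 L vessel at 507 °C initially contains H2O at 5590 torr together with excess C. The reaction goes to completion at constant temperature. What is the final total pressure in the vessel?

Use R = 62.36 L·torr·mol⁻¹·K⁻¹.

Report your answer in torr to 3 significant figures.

At constant T and V, P ∝ n(gas): 1 mol gas → 2 mol gas.
P_final = (2/1) × 5590 = 11180 torr

11200 torr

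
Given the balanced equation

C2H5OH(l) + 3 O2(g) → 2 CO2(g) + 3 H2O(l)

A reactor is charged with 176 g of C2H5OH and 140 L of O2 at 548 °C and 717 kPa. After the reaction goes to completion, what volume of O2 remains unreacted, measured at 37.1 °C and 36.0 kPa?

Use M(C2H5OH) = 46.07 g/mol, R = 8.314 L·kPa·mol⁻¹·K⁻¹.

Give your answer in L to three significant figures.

n(C2H5OH) = 176 / 46.07 = 3.820 mol
n(O2) = PV/RT = (717 × 140) / (8.314 × 821.15) = 14.70 mol
For 3.820 mol C2H5OH, stoichiometry requires (3/1) × 3.820 = 11.46 mol O2; 14.70 mol is available, so C2H5OH is limiting.
n(O2) consumed = (3/1) × 3.820 = 11.46 mol; remaining = 14.70 − 11.46 = 3.240 mol
V(O2) = nRT/P = 3.240 × 8.314 × 310.25 / 36.0 = 232.1 L

232 L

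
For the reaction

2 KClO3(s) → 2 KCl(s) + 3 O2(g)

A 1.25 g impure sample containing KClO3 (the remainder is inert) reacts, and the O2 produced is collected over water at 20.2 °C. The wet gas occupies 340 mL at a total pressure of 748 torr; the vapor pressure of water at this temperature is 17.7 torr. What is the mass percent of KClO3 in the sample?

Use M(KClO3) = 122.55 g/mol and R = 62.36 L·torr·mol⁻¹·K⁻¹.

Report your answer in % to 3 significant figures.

P(O2) = 748 − 17.7 = 730.3 torr
n(O2) = PV/RT = (730.3 × 0.3400) / (62.36 × 293.35) = 0.01357 mol
n(KClO3) = (2/3) × 0.01357 = 0.009047 mol
m(KClO3) = 0.009047 × 122.55 = 1.109 g
%KClO3 = 1.109 / 1.25 × 100 = 88.72%

88.7 %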